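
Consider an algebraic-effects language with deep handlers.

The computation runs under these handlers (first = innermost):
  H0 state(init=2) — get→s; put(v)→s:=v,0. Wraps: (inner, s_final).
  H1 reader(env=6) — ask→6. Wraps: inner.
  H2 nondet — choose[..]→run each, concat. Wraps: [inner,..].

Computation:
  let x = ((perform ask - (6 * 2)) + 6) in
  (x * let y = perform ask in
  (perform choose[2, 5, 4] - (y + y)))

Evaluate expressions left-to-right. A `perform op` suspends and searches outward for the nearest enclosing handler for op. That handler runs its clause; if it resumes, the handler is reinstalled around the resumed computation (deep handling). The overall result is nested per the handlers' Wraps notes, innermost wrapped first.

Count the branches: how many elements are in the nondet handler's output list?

Step-by-step:
ask @ H1 ⇒ 6
ask @ H1 ⇒ 6
choose[2, 5, 4] @ H2
  branch[0] choose=2:
    H0 returns (0, 2)
    H1 returns (0, 2)
    H2 returns [(0, 2)]
  branch[1] choose=5:
    H0 returns (0, 2)
    H1 returns (0, 2)
    H2 returns [(0, 2)]
  branch[2] choose=4:
    H0 returns (0, 2)
    H1 returns (0, 2)
    H2 returns [(0, 2)]
= [(0, 2), (0, 2), (0, 2)]

Answer: 3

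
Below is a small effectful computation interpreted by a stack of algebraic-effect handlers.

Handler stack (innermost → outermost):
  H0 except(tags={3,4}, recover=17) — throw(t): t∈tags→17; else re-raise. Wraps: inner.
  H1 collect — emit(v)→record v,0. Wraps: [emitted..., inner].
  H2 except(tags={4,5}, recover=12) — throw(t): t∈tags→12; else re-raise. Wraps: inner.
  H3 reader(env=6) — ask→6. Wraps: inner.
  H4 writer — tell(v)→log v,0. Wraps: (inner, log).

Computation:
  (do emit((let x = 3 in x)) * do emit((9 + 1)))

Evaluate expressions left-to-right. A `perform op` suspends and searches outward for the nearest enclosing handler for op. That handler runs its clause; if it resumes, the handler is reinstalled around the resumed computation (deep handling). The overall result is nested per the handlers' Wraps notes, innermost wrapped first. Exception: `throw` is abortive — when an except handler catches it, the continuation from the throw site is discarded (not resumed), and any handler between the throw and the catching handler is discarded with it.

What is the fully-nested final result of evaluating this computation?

Step-by-step:
emit(3) @ H1 ⇒ out+=3
emit(10) @ H1 ⇒ out+=10
H0 returns 0
H1 returns [3, 10, 0]
H2 returns [3, 10, 0]
H3 returns [3, 10, 0]
H4 returns ([3, 10, 0], ())
= ([3, 10, 0], ())

Answer: ([3, 10, 0], ())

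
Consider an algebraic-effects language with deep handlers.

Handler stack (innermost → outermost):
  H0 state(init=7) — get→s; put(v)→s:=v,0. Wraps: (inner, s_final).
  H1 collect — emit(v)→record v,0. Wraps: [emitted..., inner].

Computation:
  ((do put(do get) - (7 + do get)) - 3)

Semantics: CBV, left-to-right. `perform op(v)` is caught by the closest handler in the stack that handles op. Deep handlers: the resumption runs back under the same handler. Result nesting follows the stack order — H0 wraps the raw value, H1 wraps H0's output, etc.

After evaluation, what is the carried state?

Answer: 7

Step-by-step:
get @ H0 ⇒ 7
put(7) @ H0 ⇒ s:=7
get @ H0 ⇒ 7
H0 returns (-17, 7)
H1 returns [(-17, 7)]
= [(-17, 7)]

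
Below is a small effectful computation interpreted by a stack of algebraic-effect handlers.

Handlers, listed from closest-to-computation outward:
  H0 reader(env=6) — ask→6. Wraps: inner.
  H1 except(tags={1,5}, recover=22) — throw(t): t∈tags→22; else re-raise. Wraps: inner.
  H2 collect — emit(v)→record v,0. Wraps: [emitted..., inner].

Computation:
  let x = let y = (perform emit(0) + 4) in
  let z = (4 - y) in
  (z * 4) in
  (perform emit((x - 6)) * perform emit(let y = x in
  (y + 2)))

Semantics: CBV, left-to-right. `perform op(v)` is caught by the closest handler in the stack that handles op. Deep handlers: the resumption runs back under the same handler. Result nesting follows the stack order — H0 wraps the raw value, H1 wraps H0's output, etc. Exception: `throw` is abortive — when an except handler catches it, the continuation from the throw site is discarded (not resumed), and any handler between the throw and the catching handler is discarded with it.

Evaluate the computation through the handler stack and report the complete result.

Answer: [0, -6, 2, 0]

Step-by-step:
emit(0) @ H2 ⇒ out+=0
emit(-6) @ H2 ⇒ out+=-6
emit(2) @ H2 ⇒ out+=2
H0 returns 0
H1 returns 0
H2 returns [0, -6, 2, 0]
= [0, -6, 2, 0]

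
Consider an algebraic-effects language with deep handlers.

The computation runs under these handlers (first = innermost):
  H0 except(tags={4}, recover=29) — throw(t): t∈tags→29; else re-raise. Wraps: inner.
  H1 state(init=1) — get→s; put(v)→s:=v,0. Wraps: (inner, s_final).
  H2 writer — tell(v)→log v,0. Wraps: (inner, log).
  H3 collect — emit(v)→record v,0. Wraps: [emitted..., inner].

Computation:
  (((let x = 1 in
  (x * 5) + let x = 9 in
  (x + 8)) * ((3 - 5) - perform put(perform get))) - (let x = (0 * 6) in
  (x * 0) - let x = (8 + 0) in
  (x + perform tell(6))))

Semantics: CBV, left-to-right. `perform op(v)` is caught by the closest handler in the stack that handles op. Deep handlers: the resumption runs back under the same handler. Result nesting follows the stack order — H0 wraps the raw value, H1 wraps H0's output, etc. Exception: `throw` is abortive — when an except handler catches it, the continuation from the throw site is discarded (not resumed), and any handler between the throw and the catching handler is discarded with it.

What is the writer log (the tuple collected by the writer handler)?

Step-by-step:
get @ H1 ⇒ 1
put(1) @ H1 ⇒ s:=1
tell(6) @ H2 ⇒ log+=6
H0 returns -36
H1 returns (-36, 1)
H2 returns ((-36, 1), (6))
H3 returns [((-36, 1), (6))]
= [((-36, 1), (6))]

Answer: (6)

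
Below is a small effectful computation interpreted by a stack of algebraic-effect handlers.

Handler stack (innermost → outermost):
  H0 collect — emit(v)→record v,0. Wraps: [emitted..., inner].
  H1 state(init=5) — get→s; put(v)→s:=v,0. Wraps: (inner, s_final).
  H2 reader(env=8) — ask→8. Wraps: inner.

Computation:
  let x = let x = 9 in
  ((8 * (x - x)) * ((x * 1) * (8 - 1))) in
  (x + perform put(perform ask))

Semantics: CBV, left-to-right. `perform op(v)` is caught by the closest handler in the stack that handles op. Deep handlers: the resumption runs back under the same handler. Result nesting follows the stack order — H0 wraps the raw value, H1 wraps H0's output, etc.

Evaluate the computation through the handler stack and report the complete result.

Step-by-step:
ask @ H2 ⇒ 8
put(8) @ H1 ⇒ s:=8
H0 returns [0]
H1 returns ([0], 8)
H2 returns ([0], 8)
= ([0], 8)

Answer: ([0], 8)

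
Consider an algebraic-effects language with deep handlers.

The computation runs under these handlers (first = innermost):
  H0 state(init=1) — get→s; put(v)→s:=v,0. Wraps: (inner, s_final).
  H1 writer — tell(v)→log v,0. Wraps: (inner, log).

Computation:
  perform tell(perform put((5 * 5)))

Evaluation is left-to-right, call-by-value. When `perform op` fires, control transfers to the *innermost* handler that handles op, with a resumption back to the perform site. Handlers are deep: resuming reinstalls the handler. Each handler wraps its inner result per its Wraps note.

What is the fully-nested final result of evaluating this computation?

Answer: ((0, 25), (0))

Working:
put(25) @ H0 ⇒ s:=25
tell(0) @ H1 ⇒ log+=0
H0 returns (0, 25)
H1 returns ((0, 25), (0))
= ((0, 25), (0))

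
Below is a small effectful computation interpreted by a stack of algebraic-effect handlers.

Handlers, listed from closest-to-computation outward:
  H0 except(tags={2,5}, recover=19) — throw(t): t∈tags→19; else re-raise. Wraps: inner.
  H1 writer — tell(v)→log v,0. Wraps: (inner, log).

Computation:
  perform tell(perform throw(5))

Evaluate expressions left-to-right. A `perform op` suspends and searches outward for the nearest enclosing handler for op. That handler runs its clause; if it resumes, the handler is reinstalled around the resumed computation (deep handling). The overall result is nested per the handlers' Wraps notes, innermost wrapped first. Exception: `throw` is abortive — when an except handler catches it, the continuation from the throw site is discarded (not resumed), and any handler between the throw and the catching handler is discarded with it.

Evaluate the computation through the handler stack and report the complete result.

Working:
throw(5) @ H0 caught ⇒ 19
H1 returns (19, ())
= (19, ())

Answer: (19, ())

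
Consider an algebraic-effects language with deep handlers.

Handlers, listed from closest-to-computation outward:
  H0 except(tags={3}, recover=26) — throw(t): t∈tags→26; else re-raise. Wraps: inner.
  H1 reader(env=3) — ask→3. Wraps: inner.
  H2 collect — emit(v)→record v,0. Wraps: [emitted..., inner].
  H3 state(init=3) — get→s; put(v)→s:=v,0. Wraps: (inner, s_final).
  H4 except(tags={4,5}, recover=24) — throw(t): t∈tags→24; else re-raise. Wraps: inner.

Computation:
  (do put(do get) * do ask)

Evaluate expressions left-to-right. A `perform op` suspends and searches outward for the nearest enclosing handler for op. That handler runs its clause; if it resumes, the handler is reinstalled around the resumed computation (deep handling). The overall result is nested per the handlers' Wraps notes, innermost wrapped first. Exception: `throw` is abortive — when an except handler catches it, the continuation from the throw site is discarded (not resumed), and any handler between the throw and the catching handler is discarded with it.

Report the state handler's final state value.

Working:
get @ H3 ⇒ 3
put(3) @ H3 ⇒ s:=3
ask @ H1 ⇒ 3
H0 returns 0
H1 returns 0
H2 returns [0]
H3 returns ([0], 3)
H4 returns ([0], 3)
= ([0], 3)

Answer: 3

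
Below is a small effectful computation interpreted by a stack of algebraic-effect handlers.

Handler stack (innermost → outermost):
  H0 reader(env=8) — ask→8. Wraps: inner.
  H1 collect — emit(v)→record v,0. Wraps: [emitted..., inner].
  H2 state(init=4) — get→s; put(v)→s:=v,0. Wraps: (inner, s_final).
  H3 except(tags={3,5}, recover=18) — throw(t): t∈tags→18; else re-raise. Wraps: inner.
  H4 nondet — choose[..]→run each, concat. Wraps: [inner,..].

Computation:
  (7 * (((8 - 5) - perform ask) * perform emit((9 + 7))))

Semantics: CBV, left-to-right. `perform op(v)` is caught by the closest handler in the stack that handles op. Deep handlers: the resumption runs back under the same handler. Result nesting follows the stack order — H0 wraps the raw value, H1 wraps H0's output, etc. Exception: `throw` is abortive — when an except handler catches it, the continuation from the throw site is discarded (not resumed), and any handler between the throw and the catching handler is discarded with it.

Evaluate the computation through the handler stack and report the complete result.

Answer: [([16, 0], 4)]

Step-by-step:
ask @ H0 ⇒ 8
emit(16) @ H1 ⇒ out+=16
H0 returns 0
H1 returns [16, 0]
H2 returns ([16, 0], 4)
H3 returns ([16, 0], 4)
H4 returns [([16, 0], 4)]
= [([16, 0], 4)]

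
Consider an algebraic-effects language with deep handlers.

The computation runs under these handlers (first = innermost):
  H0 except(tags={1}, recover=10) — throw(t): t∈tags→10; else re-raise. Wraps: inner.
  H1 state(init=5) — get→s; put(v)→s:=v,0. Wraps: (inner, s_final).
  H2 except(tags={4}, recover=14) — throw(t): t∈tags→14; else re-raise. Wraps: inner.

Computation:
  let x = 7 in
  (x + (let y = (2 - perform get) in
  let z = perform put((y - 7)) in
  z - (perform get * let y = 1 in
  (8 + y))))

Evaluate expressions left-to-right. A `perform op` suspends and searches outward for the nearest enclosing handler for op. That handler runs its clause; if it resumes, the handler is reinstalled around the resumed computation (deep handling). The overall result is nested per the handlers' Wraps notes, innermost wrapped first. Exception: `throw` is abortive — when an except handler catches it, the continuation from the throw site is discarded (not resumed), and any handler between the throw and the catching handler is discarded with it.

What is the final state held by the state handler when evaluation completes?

Working:
get @ H1 ⇒ 5
put(-10) @ H1 ⇒ s:=-10
get @ H1 ⇒ -10
H0 returns 97
H1 returns (97, -10)
H2 returns (97, -10)
= (97, -10)

Answer: -10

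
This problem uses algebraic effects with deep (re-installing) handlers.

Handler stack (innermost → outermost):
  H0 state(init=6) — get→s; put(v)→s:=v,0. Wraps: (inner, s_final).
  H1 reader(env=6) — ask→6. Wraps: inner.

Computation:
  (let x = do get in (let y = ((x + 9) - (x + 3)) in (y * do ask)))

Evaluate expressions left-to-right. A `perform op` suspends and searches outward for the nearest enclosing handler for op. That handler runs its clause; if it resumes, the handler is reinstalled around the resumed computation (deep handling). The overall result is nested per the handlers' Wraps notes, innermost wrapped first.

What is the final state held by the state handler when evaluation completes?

Answer: 6

Step-by-step:
get @ H0 ⇒ 6
ask @ H1 ⇒ 6
H0 returns (36, 6)
H1 returns (36, 6)
= (36, 6)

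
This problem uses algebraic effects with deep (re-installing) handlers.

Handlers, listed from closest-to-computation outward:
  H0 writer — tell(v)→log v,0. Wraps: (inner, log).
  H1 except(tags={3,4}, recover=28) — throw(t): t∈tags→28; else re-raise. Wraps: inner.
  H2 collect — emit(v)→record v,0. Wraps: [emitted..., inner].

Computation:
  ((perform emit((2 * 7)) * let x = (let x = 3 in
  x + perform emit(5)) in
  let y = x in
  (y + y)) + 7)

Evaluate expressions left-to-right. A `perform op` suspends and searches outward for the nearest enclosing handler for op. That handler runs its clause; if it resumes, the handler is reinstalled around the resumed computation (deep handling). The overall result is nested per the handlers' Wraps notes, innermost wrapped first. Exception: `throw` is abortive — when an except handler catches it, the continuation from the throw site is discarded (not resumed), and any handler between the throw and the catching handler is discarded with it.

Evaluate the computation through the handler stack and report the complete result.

Answer: [14, 5, (7, ())]

Step-by-step:
emit(14) @ H2 ⇒ out+=14
emit(5) @ H2 ⇒ out+=5
H0 returns (7, ())
H1 returns (7, ())
H2 returns [14, 5, (7, ())]
= [14, 5, (7, ())]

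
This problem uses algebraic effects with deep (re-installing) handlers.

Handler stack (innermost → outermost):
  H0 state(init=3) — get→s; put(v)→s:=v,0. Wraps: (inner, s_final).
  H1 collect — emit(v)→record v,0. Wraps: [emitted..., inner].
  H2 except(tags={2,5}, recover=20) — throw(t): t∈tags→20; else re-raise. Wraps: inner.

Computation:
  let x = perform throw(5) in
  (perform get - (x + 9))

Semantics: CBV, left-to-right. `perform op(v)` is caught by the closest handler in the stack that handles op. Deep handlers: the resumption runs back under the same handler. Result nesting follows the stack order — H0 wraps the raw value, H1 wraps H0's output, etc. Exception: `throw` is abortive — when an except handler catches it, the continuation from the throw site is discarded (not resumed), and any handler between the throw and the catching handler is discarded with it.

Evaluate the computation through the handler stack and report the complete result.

Evaluation trace:
throw(5) @ H2 caught ⇒ 20
= 20

Answer: 20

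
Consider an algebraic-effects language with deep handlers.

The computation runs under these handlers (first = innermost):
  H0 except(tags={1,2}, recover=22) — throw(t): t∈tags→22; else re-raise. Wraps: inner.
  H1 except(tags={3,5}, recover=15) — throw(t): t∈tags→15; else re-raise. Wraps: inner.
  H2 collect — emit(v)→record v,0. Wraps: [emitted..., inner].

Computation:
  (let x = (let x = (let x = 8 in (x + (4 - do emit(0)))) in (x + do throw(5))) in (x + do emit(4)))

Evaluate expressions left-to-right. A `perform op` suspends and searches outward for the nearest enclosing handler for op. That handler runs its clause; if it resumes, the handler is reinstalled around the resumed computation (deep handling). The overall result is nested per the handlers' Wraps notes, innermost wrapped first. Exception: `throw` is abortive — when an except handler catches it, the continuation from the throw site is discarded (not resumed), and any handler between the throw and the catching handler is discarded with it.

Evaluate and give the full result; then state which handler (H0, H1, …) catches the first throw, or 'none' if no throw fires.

Step-by-step:
emit(0) @ H2 ⇒ out+=0
throw(5) @ H0 re-raised
throw(5) @ H1 caught ⇒ 15
H2 returns [0, 15]
= [0, 15]

Answer: [0, 15] ; first throw caught by: H1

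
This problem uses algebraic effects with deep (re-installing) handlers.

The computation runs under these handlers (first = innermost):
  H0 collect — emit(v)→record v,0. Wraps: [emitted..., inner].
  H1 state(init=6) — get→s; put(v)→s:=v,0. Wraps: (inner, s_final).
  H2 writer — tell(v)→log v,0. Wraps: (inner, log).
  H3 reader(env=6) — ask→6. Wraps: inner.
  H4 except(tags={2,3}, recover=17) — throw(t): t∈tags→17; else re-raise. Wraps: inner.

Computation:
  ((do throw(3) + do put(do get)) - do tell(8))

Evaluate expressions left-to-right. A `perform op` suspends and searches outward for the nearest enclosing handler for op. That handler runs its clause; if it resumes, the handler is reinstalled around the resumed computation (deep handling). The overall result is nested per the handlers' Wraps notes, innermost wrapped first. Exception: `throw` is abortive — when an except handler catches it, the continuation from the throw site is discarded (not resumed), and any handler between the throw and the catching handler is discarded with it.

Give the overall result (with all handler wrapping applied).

Answer: 17

Working:
throw(3) @ H4 caught ⇒ 17
= 17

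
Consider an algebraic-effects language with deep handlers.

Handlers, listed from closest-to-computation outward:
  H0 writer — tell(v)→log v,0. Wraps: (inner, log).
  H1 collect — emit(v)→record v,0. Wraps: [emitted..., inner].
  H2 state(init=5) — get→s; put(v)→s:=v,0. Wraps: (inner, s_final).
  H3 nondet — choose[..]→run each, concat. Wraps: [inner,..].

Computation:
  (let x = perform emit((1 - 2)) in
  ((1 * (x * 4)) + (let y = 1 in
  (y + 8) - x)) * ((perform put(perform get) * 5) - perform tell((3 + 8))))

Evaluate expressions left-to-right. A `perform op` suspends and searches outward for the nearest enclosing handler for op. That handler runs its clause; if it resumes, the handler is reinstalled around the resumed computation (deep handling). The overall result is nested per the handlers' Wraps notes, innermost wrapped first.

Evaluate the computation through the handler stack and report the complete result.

Step-by-step:
emit(-1) @ H1 ⇒ out+=-1
get @ H2 ⇒ 5
put(5) @ H2 ⇒ s:=5
tell(11) @ H0 ⇒ log+=11
H0 returns (0, (11))
H1 returns [-1, (0, (11))]
H2 returns ([-1, (0, (11))], 5)
H3 returns [([-1, (0, (11))], 5)]
= [([-1, (0, (11))], 5)]

Answer: [([-1, (0, (11))], 5)]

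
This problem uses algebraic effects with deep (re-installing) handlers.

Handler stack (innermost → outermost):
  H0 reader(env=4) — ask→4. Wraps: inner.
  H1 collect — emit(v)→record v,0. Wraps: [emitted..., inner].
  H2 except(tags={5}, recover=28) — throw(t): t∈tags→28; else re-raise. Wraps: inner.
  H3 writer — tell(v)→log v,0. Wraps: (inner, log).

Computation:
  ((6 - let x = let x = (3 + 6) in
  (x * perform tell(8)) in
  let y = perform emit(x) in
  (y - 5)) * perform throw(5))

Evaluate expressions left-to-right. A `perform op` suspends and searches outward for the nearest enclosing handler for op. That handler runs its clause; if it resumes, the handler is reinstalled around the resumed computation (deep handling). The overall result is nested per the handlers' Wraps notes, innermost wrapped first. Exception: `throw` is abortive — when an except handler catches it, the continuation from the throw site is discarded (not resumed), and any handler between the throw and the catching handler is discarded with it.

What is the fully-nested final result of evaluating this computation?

Step-by-step:
tell(8) @ H3 ⇒ log+=8
emit(0) @ H1 ⇒ out+=0
throw(5) @ H2 caught ⇒ 28
H3 returns (28, (8))
= (28, (8))

Answer: (28, (8))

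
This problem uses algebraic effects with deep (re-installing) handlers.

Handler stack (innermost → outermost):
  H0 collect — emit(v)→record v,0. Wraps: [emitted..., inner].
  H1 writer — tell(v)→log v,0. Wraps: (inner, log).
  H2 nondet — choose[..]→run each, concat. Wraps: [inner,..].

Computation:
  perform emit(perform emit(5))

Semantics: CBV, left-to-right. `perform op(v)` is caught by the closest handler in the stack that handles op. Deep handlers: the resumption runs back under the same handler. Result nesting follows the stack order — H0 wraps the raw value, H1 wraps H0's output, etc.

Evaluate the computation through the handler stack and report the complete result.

Step-by-step:
emit(5) @ H0 ⇒ out+=5
emit(0) @ H0 ⇒ out+=0
H0 returns [5, 0, 0]
H1 returns ([5, 0, 0], ())
H2 returns [([5, 0, 0], ())]
= [([5, 0, 0], ())]

Answer: [([5, 0, 0], ())]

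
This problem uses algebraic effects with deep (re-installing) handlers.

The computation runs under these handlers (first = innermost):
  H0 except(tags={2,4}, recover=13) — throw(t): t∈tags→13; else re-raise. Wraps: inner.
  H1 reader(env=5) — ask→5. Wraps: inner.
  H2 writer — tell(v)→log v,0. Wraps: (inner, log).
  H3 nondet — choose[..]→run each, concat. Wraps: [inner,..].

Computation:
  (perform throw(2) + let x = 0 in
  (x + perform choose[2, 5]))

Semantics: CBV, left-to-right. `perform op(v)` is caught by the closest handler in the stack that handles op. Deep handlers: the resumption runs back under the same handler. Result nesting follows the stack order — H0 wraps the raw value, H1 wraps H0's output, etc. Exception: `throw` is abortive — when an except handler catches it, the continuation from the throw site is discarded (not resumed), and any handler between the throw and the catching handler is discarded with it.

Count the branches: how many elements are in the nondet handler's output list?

Answer: 1

Working:
throw(2) @ H0 caught ⇒ 13
H1 returns 13
H2 returns (13, ())
H3 returns [(13, ())]
= [(13, ())]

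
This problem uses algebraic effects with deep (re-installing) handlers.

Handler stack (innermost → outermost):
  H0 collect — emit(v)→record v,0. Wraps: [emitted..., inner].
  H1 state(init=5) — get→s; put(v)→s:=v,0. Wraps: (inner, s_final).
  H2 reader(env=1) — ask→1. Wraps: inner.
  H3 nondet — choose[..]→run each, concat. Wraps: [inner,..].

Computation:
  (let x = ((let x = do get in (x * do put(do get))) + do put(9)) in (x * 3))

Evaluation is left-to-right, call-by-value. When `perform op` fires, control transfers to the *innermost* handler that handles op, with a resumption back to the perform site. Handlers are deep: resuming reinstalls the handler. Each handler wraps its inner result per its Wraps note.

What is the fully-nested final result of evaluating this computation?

Answer: [([0], 9)]

Step-by-step:
get @ H1 ⇒ 5
get @ H1 ⇒ 5
put(5) @ H1 ⇒ s:=5
put(9) @ H1 ⇒ s:=9
H0 returns [0]
H1 returns ([0], 9)
H2 returns ([0], 9)
H3 returns [([0], 9)]
= [([0], 9)]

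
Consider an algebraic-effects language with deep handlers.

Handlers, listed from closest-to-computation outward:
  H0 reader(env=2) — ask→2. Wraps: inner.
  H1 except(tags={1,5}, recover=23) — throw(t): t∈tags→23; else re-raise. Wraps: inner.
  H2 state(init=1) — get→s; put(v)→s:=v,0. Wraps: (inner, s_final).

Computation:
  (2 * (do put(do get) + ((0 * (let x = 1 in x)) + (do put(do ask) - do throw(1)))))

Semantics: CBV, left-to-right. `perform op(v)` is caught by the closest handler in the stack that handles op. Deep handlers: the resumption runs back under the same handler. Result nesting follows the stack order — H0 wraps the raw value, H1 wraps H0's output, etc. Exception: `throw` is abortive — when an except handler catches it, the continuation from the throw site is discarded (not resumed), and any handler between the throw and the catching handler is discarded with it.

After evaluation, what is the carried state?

Evaluation trace:
get @ H2 ⇒ 1
put(1) @ H2 ⇒ s:=1
ask @ H0 ⇒ 2
put(2) @ H2 ⇒ s:=2
throw(1) @ H1 caught ⇒ 23
H2 returns (23, 2)
= (23, 2)

Answer: 2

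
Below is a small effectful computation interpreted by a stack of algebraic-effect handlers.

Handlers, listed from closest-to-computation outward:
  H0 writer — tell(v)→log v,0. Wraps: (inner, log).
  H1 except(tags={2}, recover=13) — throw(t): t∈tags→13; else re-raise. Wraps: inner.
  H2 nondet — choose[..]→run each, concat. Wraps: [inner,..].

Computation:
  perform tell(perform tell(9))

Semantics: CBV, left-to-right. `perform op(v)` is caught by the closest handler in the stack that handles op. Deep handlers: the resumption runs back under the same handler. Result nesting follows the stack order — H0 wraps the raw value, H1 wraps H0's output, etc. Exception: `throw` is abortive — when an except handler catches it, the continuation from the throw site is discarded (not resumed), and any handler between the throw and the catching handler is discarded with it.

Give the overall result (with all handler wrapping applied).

Answer: [(0, (9, 0))]

Step-by-step:
tell(9) @ H0 ⇒ log+=9
tell(0) @ H0 ⇒ log+=0
H0 returns (0, (9, 0))
H1 returns (0, (9, 0))
H2 returns [(0, (9, 0))]
= [(0, (9, 0))]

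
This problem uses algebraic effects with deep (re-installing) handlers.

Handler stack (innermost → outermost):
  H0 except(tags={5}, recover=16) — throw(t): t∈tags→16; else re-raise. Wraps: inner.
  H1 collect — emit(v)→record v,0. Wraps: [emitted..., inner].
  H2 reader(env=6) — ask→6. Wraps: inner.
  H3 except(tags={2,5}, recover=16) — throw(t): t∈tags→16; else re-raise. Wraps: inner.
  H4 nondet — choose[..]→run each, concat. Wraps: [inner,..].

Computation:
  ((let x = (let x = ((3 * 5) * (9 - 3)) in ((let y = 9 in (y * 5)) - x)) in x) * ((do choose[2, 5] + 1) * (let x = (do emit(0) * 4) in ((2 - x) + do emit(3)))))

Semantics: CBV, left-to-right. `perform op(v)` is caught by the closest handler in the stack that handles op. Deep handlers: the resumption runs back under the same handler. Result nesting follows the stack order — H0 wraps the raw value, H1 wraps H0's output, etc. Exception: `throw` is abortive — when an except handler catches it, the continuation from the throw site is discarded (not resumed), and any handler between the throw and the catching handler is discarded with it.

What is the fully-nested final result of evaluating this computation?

Evaluation trace:
choose[2, 5] @ H4
  branch[0] choose=2:
    emit(0) @ H1 ⇒ out+=0
    emit(3) @ H1 ⇒ out+=3
    H0 returns -270
    H1 returns [0, 3, -270]
    H2 returns [0, 3, -270]
    H3 returns [0, 3, -270]
    H4 returns [[0, 3, -270]]
  branch[1] choose=5:
    emit(0) @ H1 ⇒ out+=0
    emit(3) @ H1 ⇒ out+=3
    H0 returns -540
    H1 returns [0, 3, -540]
    H2 returns [0, 3, -540]
    H3 returns [0, 3, -540]
    H4 returns [[0, 3, -540]]
= [[0, 3, -270], [0, 3, -540]]

Answer: [[0, 3, -270], [0, 3, -540]]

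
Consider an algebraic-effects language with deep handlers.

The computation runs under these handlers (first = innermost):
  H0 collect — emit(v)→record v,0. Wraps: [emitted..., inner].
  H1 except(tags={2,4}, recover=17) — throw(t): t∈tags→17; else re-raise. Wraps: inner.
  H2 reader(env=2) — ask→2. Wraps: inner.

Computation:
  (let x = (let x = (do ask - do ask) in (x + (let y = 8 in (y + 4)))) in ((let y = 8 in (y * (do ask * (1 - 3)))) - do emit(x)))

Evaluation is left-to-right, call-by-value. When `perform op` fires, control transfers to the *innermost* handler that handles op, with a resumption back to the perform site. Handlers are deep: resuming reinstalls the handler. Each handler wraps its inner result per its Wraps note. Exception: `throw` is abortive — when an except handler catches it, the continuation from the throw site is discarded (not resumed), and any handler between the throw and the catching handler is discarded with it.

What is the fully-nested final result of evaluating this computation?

Answer: [12, -32]

Evaluation trace:
ask @ H2 ⇒ 2
ask @ H2 ⇒ 2
ask @ H2 ⇒ 2
emit(12) @ H0 ⇒ out+=12
H0 returns [12, -32]
H1 returns [12, -32]
H2 returns [12, -32]
= [12, -32]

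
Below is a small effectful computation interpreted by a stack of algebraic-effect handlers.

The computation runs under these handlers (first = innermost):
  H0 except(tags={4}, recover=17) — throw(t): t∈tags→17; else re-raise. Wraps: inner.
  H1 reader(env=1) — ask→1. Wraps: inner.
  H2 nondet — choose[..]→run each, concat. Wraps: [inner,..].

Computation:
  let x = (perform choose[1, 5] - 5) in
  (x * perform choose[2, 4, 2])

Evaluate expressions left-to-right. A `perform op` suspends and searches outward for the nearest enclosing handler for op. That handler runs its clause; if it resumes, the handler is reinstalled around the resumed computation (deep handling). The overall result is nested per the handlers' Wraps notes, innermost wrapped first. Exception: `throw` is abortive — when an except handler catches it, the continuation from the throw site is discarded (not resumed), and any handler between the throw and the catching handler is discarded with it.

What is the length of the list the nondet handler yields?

Step-by-step:
choose[1, 5] @ H2
  branch[0] choose=1:
    choose[2, 4, 2] @ H2
      branch[0] choose=2:
        H0 returns -8
        H1 returns -8
        H2 returns [-8]
      branch[1] choose=4:
        H0 returns -16
        H1 returns -16
        H2 returns [-16]
      branch[2] choose=2:
        H0 returns -8
        H1 returns -8
        H2 returns [-8]
  branch[1] choose=5:
    choose[2, 4, 2] @ H2
      branch[0] choose=2:
        H0 returns 0
        H1 returns 0
        H2 returns [0]
      branch[1] choose=4:
        H0 returns 0
        H1 returns 0
        H2 returns [0]
      branch[2] choose=2:
        H0 returns 0
        H1 returns 0
        H2 returns [0]
= [-8, -16, -8, 0, 0, 0]

Answer: 6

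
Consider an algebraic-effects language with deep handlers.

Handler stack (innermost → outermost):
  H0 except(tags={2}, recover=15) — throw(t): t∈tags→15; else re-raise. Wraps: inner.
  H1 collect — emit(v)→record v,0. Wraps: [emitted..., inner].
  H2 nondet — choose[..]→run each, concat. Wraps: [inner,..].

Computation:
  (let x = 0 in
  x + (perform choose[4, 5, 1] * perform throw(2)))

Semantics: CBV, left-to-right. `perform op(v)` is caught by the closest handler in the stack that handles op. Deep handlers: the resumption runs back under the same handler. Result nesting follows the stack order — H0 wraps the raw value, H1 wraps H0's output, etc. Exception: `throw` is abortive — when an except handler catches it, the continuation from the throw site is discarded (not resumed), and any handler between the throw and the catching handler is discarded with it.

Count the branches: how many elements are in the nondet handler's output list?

Answer: 3

Step-by-step:
choose[4, 5, 1] @ H2
  branch[0] choose=4:
    throw(2) @ H0 caught ⇒ 15
    H1 returns [15]
    H2 returns [[15]]
  branch[1] choose=5:
    throw(2) @ H0 caught ⇒ 15
    H1 returns [15]
    H2 returns [[15]]
  branch[2] choose=1:
    throw(2) @ H0 caught ⇒ 15
    H1 returns [15]
    H2 returns [[15]]
= [[15], [15], [15]]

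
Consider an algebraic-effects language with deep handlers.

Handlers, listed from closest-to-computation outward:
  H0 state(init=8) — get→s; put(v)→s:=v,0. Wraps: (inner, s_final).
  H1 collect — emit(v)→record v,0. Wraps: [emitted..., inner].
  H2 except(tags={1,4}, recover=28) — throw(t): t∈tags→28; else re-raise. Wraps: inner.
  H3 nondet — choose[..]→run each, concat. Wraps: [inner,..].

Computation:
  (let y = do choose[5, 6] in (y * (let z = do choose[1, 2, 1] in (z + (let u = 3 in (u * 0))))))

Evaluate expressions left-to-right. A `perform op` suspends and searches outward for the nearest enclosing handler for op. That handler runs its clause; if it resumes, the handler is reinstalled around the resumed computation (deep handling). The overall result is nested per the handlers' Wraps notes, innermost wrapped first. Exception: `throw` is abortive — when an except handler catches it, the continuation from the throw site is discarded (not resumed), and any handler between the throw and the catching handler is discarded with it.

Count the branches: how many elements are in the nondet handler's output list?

Answer: 6

Working:
choose[5, 6] @ H3
  branch[0] choose=5:
    choose[1, 2, 1] @ H3
      branch[0] choose=1:
        H0 returns (5, 8)
        H1 returns [(5, 8)]
        H2 returns [(5, 8)]
        H3 returns [[(5, 8)]]
      branch[1] choose=2:
        H0 returns (10, 8)
        H1 returns [(10, 8)]
        H2 returns [(10, 8)]
        H3 returns [[(10, 8)]]
      branch[2] choose=1:
        H0 returns (5, 8)
        H1 returns [(5, 8)]
        H2 returns [(5, 8)]
        H3 returns [[(5, 8)]]
  branch[1] choose=6:
    choose[1, 2, 1] @ H3
      branch[0] choose=1:
        H0 returns (6, 8)
        H1 returns [(6, 8)]
        H2 returns [(6, 8)]
        H3 returns [[(6, 8)]]
      branch[1] choose=2:
        H0 returns (12, 8)
        H1 returns [(12, 8)]
        H2 returns [(12, 8)]
        H3 returns [[(12, 8)]]
      branch[2] choose=1:
        H0 returns (6, 8)
        H1 returns [(6, 8)]
        H2 returns [(6, 8)]
        H3 returns [[(6, 8)]]
= [[(5, 8)], [(10, 8)], [(5, 8)], [(6, 8)], [(12, 8)], [(6, 8)]]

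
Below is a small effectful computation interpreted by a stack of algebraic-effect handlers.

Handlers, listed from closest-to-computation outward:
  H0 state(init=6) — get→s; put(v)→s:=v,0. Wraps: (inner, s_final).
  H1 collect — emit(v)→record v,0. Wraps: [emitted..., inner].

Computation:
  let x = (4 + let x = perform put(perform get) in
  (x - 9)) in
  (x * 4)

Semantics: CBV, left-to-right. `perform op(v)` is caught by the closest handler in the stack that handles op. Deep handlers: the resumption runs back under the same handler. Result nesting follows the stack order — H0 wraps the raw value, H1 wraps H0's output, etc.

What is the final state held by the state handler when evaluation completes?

Answer: 6

Working:
get @ H0 ⇒ 6
put(6) @ H0 ⇒ s:=6
H0 returns (-20, 6)
H1 returns [(-20, 6)]
= [(-20, 6)]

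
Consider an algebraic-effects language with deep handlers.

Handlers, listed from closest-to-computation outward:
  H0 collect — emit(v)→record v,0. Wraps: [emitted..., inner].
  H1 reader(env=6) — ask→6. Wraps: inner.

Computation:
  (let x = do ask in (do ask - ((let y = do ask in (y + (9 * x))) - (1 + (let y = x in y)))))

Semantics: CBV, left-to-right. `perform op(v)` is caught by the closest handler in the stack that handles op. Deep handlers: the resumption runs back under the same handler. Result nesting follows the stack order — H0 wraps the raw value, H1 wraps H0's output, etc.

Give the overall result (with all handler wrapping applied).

Answer: [-47]

Step-by-step:
ask @ H1 ⇒ 6
ask @ H1 ⇒ 6
ask @ H1 ⇒ 6
H0 returns [-47]
H1 returns [-47]
= [-47]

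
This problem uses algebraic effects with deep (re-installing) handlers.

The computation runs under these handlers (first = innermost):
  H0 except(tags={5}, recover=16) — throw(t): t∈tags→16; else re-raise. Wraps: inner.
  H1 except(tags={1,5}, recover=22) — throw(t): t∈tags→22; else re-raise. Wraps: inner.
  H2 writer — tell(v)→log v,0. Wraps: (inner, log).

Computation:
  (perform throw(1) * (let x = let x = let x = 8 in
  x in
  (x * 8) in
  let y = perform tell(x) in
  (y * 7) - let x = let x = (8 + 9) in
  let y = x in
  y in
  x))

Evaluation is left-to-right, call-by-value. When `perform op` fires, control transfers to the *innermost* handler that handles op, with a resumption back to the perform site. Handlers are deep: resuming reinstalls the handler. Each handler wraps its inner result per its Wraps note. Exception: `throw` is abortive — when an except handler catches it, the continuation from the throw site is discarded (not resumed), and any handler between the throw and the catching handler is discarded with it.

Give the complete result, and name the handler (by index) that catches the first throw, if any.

Answer: (22, ()) ; first throw caught by: H1

Working:
throw(1) @ H0 re-raised
throw(1) @ H1 caught ⇒ 22
H2 returns (22, ())
= (22, ())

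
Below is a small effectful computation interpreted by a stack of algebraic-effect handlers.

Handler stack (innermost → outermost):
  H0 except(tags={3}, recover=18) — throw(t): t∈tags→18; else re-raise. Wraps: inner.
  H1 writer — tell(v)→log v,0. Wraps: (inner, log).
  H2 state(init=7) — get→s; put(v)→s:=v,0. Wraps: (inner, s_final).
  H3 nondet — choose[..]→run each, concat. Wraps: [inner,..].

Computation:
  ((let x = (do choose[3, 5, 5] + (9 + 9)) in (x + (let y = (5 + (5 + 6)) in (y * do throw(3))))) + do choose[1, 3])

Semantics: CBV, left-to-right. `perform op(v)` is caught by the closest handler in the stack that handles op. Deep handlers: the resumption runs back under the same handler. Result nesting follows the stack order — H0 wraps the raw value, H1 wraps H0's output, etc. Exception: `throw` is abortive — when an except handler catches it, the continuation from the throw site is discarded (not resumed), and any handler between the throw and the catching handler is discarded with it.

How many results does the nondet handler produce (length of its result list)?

Answer: 3

Evaluation trace:
choose[3, 5, 5] @ H3
  branch[0] choose=3:
    throw(3) @ H0 caught ⇒ 18
    H1 returns (18, ())
    H2 returns ((18, ()), 7)
    H3 returns [((18, ()), 7)]
  branch[1] choose=5:
    throw(3) @ H0 caught ⇒ 18
    H1 returns (18, ())
    H2 returns ((18, ()), 7)
    H3 returns [((18, ()), 7)]
  branch[2] choose=5:
    throw(3) @ H0 caught ⇒ 18
    H1 returns (18, ())
    H2 returns ((18, ()), 7)
    H3 returns [((18, ()), 7)]
= [((18, ()), 7), ((18, ()), 7), ((18, ()), 7)]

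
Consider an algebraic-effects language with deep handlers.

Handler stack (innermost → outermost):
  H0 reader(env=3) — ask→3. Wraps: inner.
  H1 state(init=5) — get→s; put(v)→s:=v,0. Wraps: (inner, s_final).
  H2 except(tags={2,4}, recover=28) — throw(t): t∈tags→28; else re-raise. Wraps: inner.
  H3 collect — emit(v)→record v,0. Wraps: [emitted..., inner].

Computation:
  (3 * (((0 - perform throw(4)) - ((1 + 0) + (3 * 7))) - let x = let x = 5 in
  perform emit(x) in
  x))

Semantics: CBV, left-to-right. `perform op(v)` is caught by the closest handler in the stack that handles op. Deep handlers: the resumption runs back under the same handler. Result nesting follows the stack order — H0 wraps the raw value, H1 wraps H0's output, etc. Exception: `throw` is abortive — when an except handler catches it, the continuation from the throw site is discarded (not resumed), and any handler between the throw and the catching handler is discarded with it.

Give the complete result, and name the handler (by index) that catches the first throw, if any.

Evaluation trace:
throw(4) @ H2 caught ⇒ 28
H3 returns [28]
= [28]

Answer: [28] ; first throw caught by: H2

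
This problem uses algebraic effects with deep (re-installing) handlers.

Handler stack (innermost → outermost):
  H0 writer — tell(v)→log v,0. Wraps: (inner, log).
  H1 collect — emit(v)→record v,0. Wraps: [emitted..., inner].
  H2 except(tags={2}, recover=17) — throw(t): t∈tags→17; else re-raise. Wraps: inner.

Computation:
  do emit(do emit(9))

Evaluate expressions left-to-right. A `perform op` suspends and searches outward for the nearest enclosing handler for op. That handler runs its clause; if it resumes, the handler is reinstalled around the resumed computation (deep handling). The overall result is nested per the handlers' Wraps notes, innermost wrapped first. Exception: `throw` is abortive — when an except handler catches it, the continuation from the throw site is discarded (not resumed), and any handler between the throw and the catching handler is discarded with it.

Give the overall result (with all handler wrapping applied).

Answer: [9, 0, (0, ())]

Evaluation trace:
emit(9) @ H1 ⇒ out+=9
emit(0) @ H1 ⇒ out+=0
H0 returns (0, ())
H1 returns [9, 0, (0, ())]
H2 returns [9, 0, (0, ())]
= [9, 0, (0, ())]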